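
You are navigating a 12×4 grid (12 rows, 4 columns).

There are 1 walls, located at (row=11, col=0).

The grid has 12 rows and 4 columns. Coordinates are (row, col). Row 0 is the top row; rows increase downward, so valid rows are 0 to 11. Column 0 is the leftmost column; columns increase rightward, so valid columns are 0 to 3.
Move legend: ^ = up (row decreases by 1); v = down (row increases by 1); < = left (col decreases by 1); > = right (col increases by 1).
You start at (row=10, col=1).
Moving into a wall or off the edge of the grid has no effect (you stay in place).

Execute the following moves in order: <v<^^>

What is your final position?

Start: (row=10, col=1)
  < (left): (row=10, col=1) -> (row=10, col=0)
  v (down): blocked, stay at (row=10, col=0)
  < (left): blocked, stay at (row=10, col=0)
  ^ (up): (row=10, col=0) -> (row=9, col=0)
  ^ (up): (row=9, col=0) -> (row=8, col=0)
  > (right): (row=8, col=0) -> (row=8, col=1)
Final: (row=8, col=1)

Answer: Final position: (row=8, col=1)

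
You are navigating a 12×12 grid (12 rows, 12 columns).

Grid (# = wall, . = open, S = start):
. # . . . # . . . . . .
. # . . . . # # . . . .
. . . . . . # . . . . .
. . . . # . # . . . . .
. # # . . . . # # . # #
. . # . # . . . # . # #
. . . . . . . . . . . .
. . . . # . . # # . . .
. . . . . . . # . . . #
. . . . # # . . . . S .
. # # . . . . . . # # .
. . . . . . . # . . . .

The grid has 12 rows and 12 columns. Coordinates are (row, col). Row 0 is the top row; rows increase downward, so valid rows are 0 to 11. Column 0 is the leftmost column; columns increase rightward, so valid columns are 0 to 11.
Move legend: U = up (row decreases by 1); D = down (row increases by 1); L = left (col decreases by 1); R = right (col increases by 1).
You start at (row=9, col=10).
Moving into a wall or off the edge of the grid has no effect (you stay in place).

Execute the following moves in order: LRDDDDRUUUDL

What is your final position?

Answer: Final position: (row=10, col=11)

Derivation:
Start: (row=9, col=10)
  L (left): (row=9, col=10) -> (row=9, col=9)
  R (right): (row=9, col=9) -> (row=9, col=10)
  [×4]D (down): blocked, stay at (row=9, col=10)
  R (right): (row=9, col=10) -> (row=9, col=11)
  [×3]U (up): blocked, stay at (row=9, col=11)
  D (down): (row=9, col=11) -> (row=10, col=11)
  L (left): blocked, stay at (row=10, col=11)
Final: (row=10, col=11)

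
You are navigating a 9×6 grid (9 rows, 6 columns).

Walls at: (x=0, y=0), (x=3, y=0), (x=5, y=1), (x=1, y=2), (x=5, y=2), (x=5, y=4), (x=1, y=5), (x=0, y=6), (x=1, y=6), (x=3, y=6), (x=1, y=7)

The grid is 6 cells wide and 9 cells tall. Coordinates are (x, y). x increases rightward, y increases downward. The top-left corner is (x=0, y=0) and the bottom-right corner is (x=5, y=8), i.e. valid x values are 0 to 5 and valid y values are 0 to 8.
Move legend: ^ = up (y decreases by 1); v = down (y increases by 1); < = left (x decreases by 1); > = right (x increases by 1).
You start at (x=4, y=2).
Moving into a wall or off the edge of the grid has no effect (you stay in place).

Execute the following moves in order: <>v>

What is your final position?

Start: (x=4, y=2)
  < (left): (x=4, y=2) -> (x=3, y=2)
  > (right): (x=3, y=2) -> (x=4, y=2)
  v (down): (x=4, y=2) -> (x=4, y=3)
  > (right): (x=4, y=3) -> (x=5, y=3)
Final: (x=5, y=3)

Answer: Final position: (x=5, y=3)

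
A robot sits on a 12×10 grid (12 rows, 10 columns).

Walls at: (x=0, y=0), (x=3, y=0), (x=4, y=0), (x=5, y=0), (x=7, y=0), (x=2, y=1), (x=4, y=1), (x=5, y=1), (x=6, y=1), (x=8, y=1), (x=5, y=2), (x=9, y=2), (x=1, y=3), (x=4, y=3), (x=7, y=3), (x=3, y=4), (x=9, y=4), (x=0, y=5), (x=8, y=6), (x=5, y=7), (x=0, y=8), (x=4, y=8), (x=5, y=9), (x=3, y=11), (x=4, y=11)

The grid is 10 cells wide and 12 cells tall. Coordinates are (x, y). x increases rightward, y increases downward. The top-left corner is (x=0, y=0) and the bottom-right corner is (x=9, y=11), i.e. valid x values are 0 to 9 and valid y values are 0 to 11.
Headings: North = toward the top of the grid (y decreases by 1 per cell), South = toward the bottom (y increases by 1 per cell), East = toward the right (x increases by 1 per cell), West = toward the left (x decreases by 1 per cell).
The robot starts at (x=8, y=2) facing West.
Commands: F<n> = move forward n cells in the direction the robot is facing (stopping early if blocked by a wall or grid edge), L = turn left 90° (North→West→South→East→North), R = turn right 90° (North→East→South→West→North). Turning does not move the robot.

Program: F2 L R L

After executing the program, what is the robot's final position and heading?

Start: (x=8, y=2), facing West
  F2: move forward 2, now at (x=6, y=2)
  L: turn left, now facing South
  R: turn right, now facing West
  L: turn left, now facing South
Final: (x=6, y=2), facing South

Answer: Final position: (x=6, y=2), facing South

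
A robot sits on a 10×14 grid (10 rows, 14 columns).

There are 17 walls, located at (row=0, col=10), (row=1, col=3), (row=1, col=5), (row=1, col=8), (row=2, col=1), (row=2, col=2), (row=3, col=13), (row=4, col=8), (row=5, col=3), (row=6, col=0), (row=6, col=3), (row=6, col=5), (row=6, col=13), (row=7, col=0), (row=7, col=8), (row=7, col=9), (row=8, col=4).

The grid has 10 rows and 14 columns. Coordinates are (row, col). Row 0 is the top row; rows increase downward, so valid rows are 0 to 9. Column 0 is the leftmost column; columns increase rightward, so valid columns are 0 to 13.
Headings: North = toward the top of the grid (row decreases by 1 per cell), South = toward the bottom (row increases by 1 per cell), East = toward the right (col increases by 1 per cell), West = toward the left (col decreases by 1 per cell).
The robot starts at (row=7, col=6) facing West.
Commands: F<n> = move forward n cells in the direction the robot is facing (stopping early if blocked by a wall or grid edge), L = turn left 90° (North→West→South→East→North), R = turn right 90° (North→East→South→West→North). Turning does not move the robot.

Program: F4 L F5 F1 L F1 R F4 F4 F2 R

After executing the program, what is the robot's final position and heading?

Answer: Final position: (row=9, col=3), facing West

Derivation:
Start: (row=7, col=6), facing West
  F4: move forward 4, now at (row=7, col=2)
  L: turn left, now facing South
  F5: move forward 2/5 (blocked), now at (row=9, col=2)
  F1: move forward 0/1 (blocked), now at (row=9, col=2)
  L: turn left, now facing East
  F1: move forward 1, now at (row=9, col=3)
  R: turn right, now facing South
  F4: move forward 0/4 (blocked), now at (row=9, col=3)
  F4: move forward 0/4 (blocked), now at (row=9, col=3)
  F2: move forward 0/2 (blocked), now at (row=9, col=3)
  R: turn right, now facing West
Final: (row=9, col=3), facing West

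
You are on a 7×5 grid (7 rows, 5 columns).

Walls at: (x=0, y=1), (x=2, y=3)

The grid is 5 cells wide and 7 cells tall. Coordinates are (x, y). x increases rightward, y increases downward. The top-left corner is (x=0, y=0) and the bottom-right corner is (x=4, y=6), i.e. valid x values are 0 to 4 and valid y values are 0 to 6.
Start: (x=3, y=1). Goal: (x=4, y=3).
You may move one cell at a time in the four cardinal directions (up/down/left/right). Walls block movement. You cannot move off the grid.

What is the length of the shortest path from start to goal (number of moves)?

Answer: Shortest path length: 3

Derivation:
BFS from (x=3, y=1) until reaching (x=4, y=3):
  Distance 0: (x=3, y=1)
  Distance 1: (x=3, y=0), (x=2, y=1), (x=4, y=1), (x=3, y=2)
  Distance 2: (x=2, y=0), (x=4, y=0), (x=1, y=1), (x=2, y=2), (x=4, y=2), (x=3, y=3)
  Distance 3: (x=1, y=0), (x=1, y=2), (x=4, y=3), (x=3, y=4)  <- goal reached here
One shortest path (3 moves): (x=3, y=1) -> (x=4, y=1) -> (x=4, y=2) -> (x=4, y=3)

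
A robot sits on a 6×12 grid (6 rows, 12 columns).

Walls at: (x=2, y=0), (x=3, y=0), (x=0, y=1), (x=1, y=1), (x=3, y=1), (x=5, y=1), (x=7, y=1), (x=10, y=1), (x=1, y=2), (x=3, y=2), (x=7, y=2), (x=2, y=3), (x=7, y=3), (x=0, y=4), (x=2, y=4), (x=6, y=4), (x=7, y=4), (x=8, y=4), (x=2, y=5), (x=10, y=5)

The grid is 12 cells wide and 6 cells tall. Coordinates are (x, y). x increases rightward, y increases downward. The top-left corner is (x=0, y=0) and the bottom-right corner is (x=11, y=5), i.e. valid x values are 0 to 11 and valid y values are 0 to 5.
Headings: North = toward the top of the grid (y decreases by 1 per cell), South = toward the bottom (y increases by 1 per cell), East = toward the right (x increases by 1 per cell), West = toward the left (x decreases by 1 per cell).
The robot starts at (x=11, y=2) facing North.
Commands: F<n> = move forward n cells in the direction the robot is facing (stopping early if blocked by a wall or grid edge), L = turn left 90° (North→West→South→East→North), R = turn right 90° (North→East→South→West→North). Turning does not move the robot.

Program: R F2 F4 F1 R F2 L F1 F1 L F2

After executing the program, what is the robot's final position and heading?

Answer: Final position: (x=11, y=2), facing North

Derivation:
Start: (x=11, y=2), facing North
  R: turn right, now facing East
  F2: move forward 0/2 (blocked), now at (x=11, y=2)
  F4: move forward 0/4 (blocked), now at (x=11, y=2)
  F1: move forward 0/1 (blocked), now at (x=11, y=2)
  R: turn right, now facing South
  F2: move forward 2, now at (x=11, y=4)
  L: turn left, now facing East
  F1: move forward 0/1 (blocked), now at (x=11, y=4)
  F1: move forward 0/1 (blocked), now at (x=11, y=4)
  L: turn left, now facing North
  F2: move forward 2, now at (x=11, y=2)
Final: (x=11, y=2), facing North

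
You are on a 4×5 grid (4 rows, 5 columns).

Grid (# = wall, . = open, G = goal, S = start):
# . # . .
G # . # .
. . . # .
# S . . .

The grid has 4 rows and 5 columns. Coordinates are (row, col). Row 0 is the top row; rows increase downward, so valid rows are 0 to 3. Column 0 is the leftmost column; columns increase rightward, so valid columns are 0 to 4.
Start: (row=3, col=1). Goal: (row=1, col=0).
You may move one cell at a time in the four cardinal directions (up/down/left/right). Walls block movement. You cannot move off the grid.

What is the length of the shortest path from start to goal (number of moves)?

BFS from (row=3, col=1) until reaching (row=1, col=0):
  Distance 0: (row=3, col=1)
  Distance 1: (row=2, col=1), (row=3, col=2)
  Distance 2: (row=2, col=0), (row=2, col=2), (row=3, col=3)
  Distance 3: (row=1, col=0), (row=1, col=2), (row=3, col=4)  <- goal reached here
One shortest path (3 moves): (row=3, col=1) -> (row=2, col=1) -> (row=2, col=0) -> (row=1, col=0)

Answer: Shortest path length: 3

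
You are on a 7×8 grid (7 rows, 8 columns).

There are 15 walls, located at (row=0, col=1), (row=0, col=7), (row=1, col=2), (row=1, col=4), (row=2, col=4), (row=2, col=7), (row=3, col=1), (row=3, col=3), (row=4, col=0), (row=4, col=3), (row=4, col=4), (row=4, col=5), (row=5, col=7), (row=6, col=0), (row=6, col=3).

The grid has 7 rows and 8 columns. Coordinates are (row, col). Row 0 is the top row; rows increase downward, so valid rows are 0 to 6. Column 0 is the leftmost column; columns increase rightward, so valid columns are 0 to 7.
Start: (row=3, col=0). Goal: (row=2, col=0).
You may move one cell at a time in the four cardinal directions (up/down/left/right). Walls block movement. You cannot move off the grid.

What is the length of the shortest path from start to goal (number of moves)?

BFS from (row=3, col=0) until reaching (row=2, col=0):
  Distance 0: (row=3, col=0)
  Distance 1: (row=2, col=0)  <- goal reached here
One shortest path (1 moves): (row=3, col=0) -> (row=2, col=0)

Answer: Shortest path length: 1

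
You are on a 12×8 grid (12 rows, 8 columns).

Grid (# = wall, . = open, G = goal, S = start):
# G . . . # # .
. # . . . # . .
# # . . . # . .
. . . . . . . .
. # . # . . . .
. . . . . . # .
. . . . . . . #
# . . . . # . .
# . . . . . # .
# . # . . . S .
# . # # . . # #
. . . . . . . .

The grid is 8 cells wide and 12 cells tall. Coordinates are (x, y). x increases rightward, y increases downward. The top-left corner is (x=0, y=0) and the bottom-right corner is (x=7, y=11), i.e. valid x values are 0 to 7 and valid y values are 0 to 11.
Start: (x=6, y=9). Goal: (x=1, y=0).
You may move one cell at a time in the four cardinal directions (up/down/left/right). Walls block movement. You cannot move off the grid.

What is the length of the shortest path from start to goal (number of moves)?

BFS from (x=6, y=9) until reaching (x=1, y=0):
  Distance 0: (x=6, y=9)
  Distance 1: (x=5, y=9), (x=7, y=9)
  Distance 2: (x=5, y=8), (x=7, y=8), (x=4, y=9), (x=5, y=10)
  Distance 3: (x=7, y=7), (x=4, y=8), (x=3, y=9), (x=4, y=10), (x=5, y=11)
  Distance 4: (x=4, y=7), (x=6, y=7), (x=3, y=8), (x=4, y=11), (x=6, y=11)
  Distance 5: (x=4, y=6), (x=6, y=6), (x=3, y=7), (x=2, y=8), (x=3, y=11), (x=7, y=11)
  Distance 6: (x=4, y=5), (x=3, y=6), (x=5, y=6), (x=2, y=7), (x=1, y=8), (x=2, y=11)
  Distance 7: (x=4, y=4), (x=3, y=5), (x=5, y=5), (x=2, y=6), (x=1, y=7), (x=1, y=9), (x=1, y=11)
  Distance 8: (x=4, y=3), (x=5, y=4), (x=2, y=5), (x=1, y=6), (x=1, y=10), (x=0, y=11)
  Distance 9: (x=4, y=2), (x=3, y=3), (x=5, y=3), (x=2, y=4), (x=6, y=4), (x=1, y=5), (x=0, y=6)
  Distance 10: (x=4, y=1), (x=3, y=2), (x=2, y=3), (x=6, y=3), (x=7, y=4), (x=0, y=5)
  Distance 11: (x=4, y=0), (x=3, y=1), (x=2, y=2), (x=6, y=2), (x=1, y=3), (x=7, y=3), (x=0, y=4), (x=7, y=5)
  Distance 12: (x=3, y=0), (x=2, y=1), (x=6, y=1), (x=7, y=2), (x=0, y=3)
  Distance 13: (x=2, y=0), (x=7, y=1)
  Distance 14: (x=1, y=0), (x=7, y=0)  <- goal reached here
One shortest path (14 moves): (x=6, y=9) -> (x=5, y=9) -> (x=4, y=9) -> (x=3, y=9) -> (x=3, y=8) -> (x=2, y=8) -> (x=2, y=7) -> (x=2, y=6) -> (x=2, y=5) -> (x=2, y=4) -> (x=2, y=3) -> (x=2, y=2) -> (x=2, y=1) -> (x=2, y=0) -> (x=1, y=0)

Answer: Shortest path length: 14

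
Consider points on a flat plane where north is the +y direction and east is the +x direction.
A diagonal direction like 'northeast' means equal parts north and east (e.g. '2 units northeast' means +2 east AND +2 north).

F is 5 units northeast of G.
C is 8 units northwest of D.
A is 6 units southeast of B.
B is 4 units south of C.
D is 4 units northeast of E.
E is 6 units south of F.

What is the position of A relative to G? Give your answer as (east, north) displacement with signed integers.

Place G at the origin (east=0, north=0).
  F is 5 units northeast of G: delta (east=+5, north=+5); F at (east=5, north=5).
  E is 6 units south of F: delta (east=+0, north=-6); E at (east=5, north=-1).
  D is 4 units northeast of E: delta (east=+4, north=+4); D at (east=9, north=3).
  C is 8 units northwest of D: delta (east=-8, north=+8); C at (east=1, north=11).
  B is 4 units south of C: delta (east=+0, north=-4); B at (east=1, north=7).
  A is 6 units southeast of B: delta (east=+6, north=-6); A at (east=7, north=1).
Therefore A relative to G: (east=7, north=1).

Answer: A is at (east=7, north=1) relative to G.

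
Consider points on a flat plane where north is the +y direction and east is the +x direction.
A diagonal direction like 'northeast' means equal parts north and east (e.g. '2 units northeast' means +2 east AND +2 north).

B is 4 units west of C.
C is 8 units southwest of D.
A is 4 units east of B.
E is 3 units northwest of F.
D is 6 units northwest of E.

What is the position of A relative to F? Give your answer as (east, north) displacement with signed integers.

Place F at the origin (east=0, north=0).
  E is 3 units northwest of F: delta (east=-3, north=+3); E at (east=-3, north=3).
  D is 6 units northwest of E: delta (east=-6, north=+6); D at (east=-9, north=9).
  C is 8 units southwest of D: delta (east=-8, north=-8); C at (east=-17, north=1).
  B is 4 units west of C: delta (east=-4, north=+0); B at (east=-21, north=1).
  A is 4 units east of B: delta (east=+4, north=+0); A at (east=-17, north=1).
Therefore A relative to F: (east=-17, north=1).

Answer: A is at (east=-17, north=1) relative to F.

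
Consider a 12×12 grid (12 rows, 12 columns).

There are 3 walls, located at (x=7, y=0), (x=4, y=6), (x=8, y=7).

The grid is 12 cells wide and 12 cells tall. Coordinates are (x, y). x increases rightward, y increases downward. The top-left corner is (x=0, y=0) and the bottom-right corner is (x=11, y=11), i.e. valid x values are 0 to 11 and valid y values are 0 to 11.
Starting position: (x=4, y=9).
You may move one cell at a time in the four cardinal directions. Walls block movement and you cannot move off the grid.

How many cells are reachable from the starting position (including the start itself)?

BFS flood-fill from (x=4, y=9):
  Distance 0: (x=4, y=9)
  Distance 1: (x=4, y=8), (x=3, y=9), (x=5, y=9), (x=4, y=10)
  Distance 2: (x=4, y=7), (x=3, y=8), (x=5, y=8), (x=2, y=9), (x=6, y=9), (x=3, y=10), (x=5, y=10), (x=4, y=11)
  Distance 3: (x=3, y=7), (x=5, y=7), (x=2, y=8), (x=6, y=8), (x=1, y=9), (x=7, y=9), (x=2, y=10), (x=6, y=10), (x=3, y=11), (x=5, y=11)
  Distance 4: (x=3, y=6), (x=5, y=6), (x=2, y=7), (x=6, y=7), (x=1, y=8), (x=7, y=8), (x=0, y=9), (x=8, y=9), (x=1, y=10), (x=7, y=10), (x=2, y=11), (x=6, y=11)
  Distance 5: (x=3, y=5), (x=5, y=5), (x=2, y=6), (x=6, y=6), (x=1, y=7), (x=7, y=7), (x=0, y=8), (x=8, y=8), (x=9, y=9), (x=0, y=10), (x=8, y=10), (x=1, y=11), (x=7, y=11)
  Distance 6: (x=3, y=4), (x=5, y=4), (x=2, y=5), (x=4, y=5), (x=6, y=5), (x=1, y=6), (x=7, y=6), (x=0, y=7), (x=9, y=8), (x=10, y=9), (x=9, y=10), (x=0, y=11), (x=8, y=11)
  Distance 7: (x=3, y=3), (x=5, y=3), (x=2, y=4), (x=4, y=4), (x=6, y=4), (x=1, y=5), (x=7, y=5), (x=0, y=6), (x=8, y=6), (x=9, y=7), (x=10, y=8), (x=11, y=9), (x=10, y=10), (x=9, y=11)
  Distance 8: (x=3, y=2), (x=5, y=2), (x=2, y=3), (x=4, y=3), (x=6, y=3), (x=1, y=4), (x=7, y=4), (x=0, y=5), (x=8, y=5), (x=9, y=6), (x=10, y=7), (x=11, y=8), (x=11, y=10), (x=10, y=11)
  Distance 9: (x=3, y=1), (x=5, y=1), (x=2, y=2), (x=4, y=2), (x=6, y=2), (x=1, y=3), (x=7, y=3), (x=0, y=4), (x=8, y=4), (x=9, y=5), (x=10, y=6), (x=11, y=7), (x=11, y=11)
  Distance 10: (x=3, y=0), (x=5, y=0), (x=2, y=1), (x=4, y=1), (x=6, y=1), (x=1, y=2), (x=7, y=2), (x=0, y=3), (x=8, y=3), (x=9, y=4), (x=10, y=5), (x=11, y=6)
  Distance 11: (x=2, y=0), (x=4, y=0), (x=6, y=0), (x=1, y=1), (x=7, y=1), (x=0, y=2), (x=8, y=2), (x=9, y=3), (x=10, y=4), (x=11, y=5)
  Distance 12: (x=1, y=0), (x=0, y=1), (x=8, y=1), (x=9, y=2), (x=10, y=3), (x=11, y=4)
  Distance 13: (x=0, y=0), (x=8, y=0), (x=9, y=1), (x=10, y=2), (x=11, y=3)
  Distance 14: (x=9, y=0), (x=10, y=1), (x=11, y=2)
  Distance 15: (x=10, y=0), (x=11, y=1)
  Distance 16: (x=11, y=0)
Total reachable: 141 (grid has 141 open cells total)

Answer: Reachable cells: 141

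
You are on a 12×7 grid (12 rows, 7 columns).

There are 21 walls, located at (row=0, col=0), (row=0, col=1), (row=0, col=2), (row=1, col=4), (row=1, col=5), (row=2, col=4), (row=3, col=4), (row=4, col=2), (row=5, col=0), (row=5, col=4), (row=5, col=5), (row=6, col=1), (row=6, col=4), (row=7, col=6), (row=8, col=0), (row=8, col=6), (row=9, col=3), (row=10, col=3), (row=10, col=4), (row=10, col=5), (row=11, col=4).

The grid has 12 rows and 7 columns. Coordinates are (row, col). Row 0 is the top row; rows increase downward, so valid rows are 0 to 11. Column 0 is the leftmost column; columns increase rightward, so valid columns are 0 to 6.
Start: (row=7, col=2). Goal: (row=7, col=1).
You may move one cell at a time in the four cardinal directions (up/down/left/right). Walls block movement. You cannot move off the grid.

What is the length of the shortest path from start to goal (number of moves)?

Answer: Shortest path length: 1

Derivation:
BFS from (row=7, col=2) until reaching (row=7, col=1):
  Distance 0: (row=7, col=2)
  Distance 1: (row=6, col=2), (row=7, col=1), (row=7, col=3), (row=8, col=2)  <- goal reached here
One shortest path (1 moves): (row=7, col=2) -> (row=7, col=1)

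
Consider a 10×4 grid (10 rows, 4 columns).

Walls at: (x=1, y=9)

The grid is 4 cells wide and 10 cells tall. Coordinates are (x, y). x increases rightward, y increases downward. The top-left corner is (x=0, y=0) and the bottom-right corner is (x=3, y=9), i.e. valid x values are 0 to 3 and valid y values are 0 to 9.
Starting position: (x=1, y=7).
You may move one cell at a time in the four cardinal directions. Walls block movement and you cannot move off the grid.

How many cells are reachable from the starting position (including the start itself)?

BFS flood-fill from (x=1, y=7):
  Distance 0: (x=1, y=7)
  Distance 1: (x=1, y=6), (x=0, y=7), (x=2, y=7), (x=1, y=8)
  Distance 2: (x=1, y=5), (x=0, y=6), (x=2, y=6), (x=3, y=7), (x=0, y=8), (x=2, y=8)
  Distance 3: (x=1, y=4), (x=0, y=5), (x=2, y=5), (x=3, y=6), (x=3, y=8), (x=0, y=9), (x=2, y=9)
  Distance 4: (x=1, y=3), (x=0, y=4), (x=2, y=4), (x=3, y=5), (x=3, y=9)
  Distance 5: (x=1, y=2), (x=0, y=3), (x=2, y=3), (x=3, y=4)
  Distance 6: (x=1, y=1), (x=0, y=2), (x=2, y=2), (x=3, y=3)
  Distance 7: (x=1, y=0), (x=0, y=1), (x=2, y=1), (x=3, y=2)
  Distance 8: (x=0, y=0), (x=2, y=0), (x=3, y=1)
  Distance 9: (x=3, y=0)
Total reachable: 39 (grid has 39 open cells total)

Answer: Reachable cells: 39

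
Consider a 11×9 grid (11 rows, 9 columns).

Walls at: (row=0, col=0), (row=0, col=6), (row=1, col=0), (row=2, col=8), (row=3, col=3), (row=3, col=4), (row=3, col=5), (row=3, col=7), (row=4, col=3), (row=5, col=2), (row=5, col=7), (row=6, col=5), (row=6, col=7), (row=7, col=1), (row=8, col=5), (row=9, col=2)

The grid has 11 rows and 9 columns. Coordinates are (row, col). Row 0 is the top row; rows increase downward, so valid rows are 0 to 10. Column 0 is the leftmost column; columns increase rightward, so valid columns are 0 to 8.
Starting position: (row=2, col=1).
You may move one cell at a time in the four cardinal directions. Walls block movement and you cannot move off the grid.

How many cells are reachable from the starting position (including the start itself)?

BFS flood-fill from (row=2, col=1):
  Distance 0: (row=2, col=1)
  Distance 1: (row=1, col=1), (row=2, col=0), (row=2, col=2), (row=3, col=1)
  Distance 2: (row=0, col=1), (row=1, col=2), (row=2, col=3), (row=3, col=0), (row=3, col=2), (row=4, col=1)
  Distance 3: (row=0, col=2), (row=1, col=3), (row=2, col=4), (row=4, col=0), (row=4, col=2), (row=5, col=1)
  Distance 4: (row=0, col=3), (row=1, col=4), (row=2, col=5), (row=5, col=0), (row=6, col=1)
  Distance 5: (row=0, col=4), (row=1, col=5), (row=2, col=6), (row=6, col=0), (row=6, col=2)
  Distance 6: (row=0, col=5), (row=1, col=6), (row=2, col=7), (row=3, col=6), (row=6, col=3), (row=7, col=0), (row=7, col=2)
  Distance 7: (row=1, col=7), (row=4, col=6), (row=5, col=3), (row=6, col=4), (row=7, col=3), (row=8, col=0), (row=8, col=2)
  Distance 8: (row=0, col=7), (row=1, col=8), (row=4, col=5), (row=4, col=7), (row=5, col=4), (row=5, col=6), (row=7, col=4), (row=8, col=1), (row=8, col=3), (row=9, col=0)
  Distance 9: (row=0, col=8), (row=4, col=4), (row=4, col=8), (row=5, col=5), (row=6, col=6), (row=7, col=5), (row=8, col=4), (row=9, col=1), (row=9, col=3), (row=10, col=0)
  Distance 10: (row=3, col=8), (row=5, col=8), (row=7, col=6), (row=9, col=4), (row=10, col=1), (row=10, col=3)
  Distance 11: (row=6, col=8), (row=7, col=7), (row=8, col=6), (row=9, col=5), (row=10, col=2), (row=10, col=4)
  Distance 12: (row=7, col=8), (row=8, col=7), (row=9, col=6), (row=10, col=5)
  Distance 13: (row=8, col=8), (row=9, col=7), (row=10, col=6)
  Distance 14: (row=9, col=8), (row=10, col=7)
  Distance 15: (row=10, col=8)
Total reachable: 83 (grid has 83 open cells total)

Answer: Reachable cells: 83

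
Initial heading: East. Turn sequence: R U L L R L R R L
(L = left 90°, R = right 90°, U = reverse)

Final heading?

Answer: Final heading: West

Derivation:
Start: East
  R (right (90° clockwise)) -> South
  U (U-turn (180°)) -> North
  L (left (90° counter-clockwise)) -> West
  L (left (90° counter-clockwise)) -> South
  R (right (90° clockwise)) -> West
  L (left (90° counter-clockwise)) -> South
  R (right (90° clockwise)) -> West
  R (right (90° clockwise)) -> North
  L (left (90° counter-clockwise)) -> West
Final: West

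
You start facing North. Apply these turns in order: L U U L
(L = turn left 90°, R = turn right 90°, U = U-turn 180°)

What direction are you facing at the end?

Start: North
  L (left (90° counter-clockwise)) -> West
  U (U-turn (180°)) -> East
  U (U-turn (180°)) -> West
  L (left (90° counter-clockwise)) -> South
Final: South

Answer: Final heading: South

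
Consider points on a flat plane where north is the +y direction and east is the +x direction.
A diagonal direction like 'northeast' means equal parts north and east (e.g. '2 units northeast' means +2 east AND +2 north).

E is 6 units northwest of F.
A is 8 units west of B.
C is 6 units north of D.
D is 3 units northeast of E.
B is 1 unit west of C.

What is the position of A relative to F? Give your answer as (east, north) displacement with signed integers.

Answer: A is at (east=-12, north=15) relative to F.

Derivation:
Place F at the origin (east=0, north=0).
  E is 6 units northwest of F: delta (east=-6, north=+6); E at (east=-6, north=6).
  D is 3 units northeast of E: delta (east=+3, north=+3); D at (east=-3, north=9).
  C is 6 units north of D: delta (east=+0, north=+6); C at (east=-3, north=15).
  B is 1 unit west of C: delta (east=-1, north=+0); B at (east=-4, north=15).
  A is 8 units west of B: delta (east=-8, north=+0); A at (east=-12, north=15).
Therefore A relative to F: (east=-12, north=15).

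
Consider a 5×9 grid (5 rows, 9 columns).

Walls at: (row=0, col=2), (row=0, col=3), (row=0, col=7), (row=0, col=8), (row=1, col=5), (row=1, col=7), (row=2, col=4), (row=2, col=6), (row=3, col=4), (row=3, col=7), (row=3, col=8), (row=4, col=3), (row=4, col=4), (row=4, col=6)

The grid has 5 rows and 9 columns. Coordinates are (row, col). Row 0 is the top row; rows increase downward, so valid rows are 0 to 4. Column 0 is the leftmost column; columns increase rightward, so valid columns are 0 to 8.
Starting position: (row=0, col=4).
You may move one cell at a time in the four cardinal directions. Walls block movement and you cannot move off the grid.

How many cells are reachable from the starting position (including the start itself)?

Answer: Reachable cells: 22

Derivation:
BFS flood-fill from (row=0, col=4):
  Distance 0: (row=0, col=4)
  Distance 1: (row=0, col=5), (row=1, col=4)
  Distance 2: (row=0, col=6), (row=1, col=3)
  Distance 3: (row=1, col=2), (row=1, col=6), (row=2, col=3)
  Distance 4: (row=1, col=1), (row=2, col=2), (row=3, col=3)
  Distance 5: (row=0, col=1), (row=1, col=0), (row=2, col=1), (row=3, col=2)
  Distance 6: (row=0, col=0), (row=2, col=0), (row=3, col=1), (row=4, col=2)
  Distance 7: (row=3, col=0), (row=4, col=1)
  Distance 8: (row=4, col=0)
Total reachable: 22 (grid has 31 open cells total)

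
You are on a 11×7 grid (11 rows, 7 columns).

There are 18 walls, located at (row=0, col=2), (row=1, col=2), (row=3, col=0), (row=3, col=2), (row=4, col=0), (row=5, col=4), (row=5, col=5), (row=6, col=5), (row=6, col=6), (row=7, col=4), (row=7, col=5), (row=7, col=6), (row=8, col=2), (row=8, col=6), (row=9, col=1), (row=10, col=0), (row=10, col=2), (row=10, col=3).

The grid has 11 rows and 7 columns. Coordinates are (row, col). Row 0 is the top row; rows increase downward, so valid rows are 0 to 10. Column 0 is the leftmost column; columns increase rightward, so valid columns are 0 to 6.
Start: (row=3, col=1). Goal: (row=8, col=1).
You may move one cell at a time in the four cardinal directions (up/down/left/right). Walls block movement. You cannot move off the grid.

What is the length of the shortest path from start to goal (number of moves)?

BFS from (row=3, col=1) until reaching (row=8, col=1):
  Distance 0: (row=3, col=1)
  Distance 1: (row=2, col=1), (row=4, col=1)
  Distance 2: (row=1, col=1), (row=2, col=0), (row=2, col=2), (row=4, col=2), (row=5, col=1)
  Distance 3: (row=0, col=1), (row=1, col=0), (row=2, col=3), (row=4, col=3), (row=5, col=0), (row=5, col=2), (row=6, col=1)
  Distance 4: (row=0, col=0), (row=1, col=3), (row=2, col=4), (row=3, col=3), (row=4, col=4), (row=5, col=3), (row=6, col=0), (row=6, col=2), (row=7, col=1)
  Distance 5: (row=0, col=3), (row=1, col=4), (row=2, col=5), (row=3, col=4), (row=4, col=5), (row=6, col=3), (row=7, col=0), (row=7, col=2), (row=8, col=1)  <- goal reached here
One shortest path (5 moves): (row=3, col=1) -> (row=4, col=1) -> (row=5, col=1) -> (row=6, col=1) -> (row=7, col=1) -> (row=8, col=1)

Answer: Shortest path length: 5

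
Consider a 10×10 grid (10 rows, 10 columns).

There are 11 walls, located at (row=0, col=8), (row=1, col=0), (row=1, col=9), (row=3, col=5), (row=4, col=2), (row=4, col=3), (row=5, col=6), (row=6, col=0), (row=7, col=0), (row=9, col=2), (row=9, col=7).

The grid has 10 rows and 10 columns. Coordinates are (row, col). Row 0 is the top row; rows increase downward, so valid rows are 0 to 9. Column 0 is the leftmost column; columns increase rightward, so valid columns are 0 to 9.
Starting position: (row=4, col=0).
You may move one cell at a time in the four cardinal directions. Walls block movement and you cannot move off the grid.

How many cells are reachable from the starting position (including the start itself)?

Answer: Reachable cells: 88

Derivation:
BFS flood-fill from (row=4, col=0):
  Distance 0: (row=4, col=0)
  Distance 1: (row=3, col=0), (row=4, col=1), (row=5, col=0)
  Distance 2: (row=2, col=0), (row=3, col=1), (row=5, col=1)
  Distance 3: (row=2, col=1), (row=3, col=2), (row=5, col=2), (row=6, col=1)
  Distance 4: (row=1, col=1), (row=2, col=2), (row=3, col=3), (row=5, col=3), (row=6, col=2), (row=7, col=1)
  Distance 5: (row=0, col=1), (row=1, col=2), (row=2, col=3), (row=3, col=4), (row=5, col=4), (row=6, col=3), (row=7, col=2), (row=8, col=1)
  Distance 6: (row=0, col=0), (row=0, col=2), (row=1, col=3), (row=2, col=4), (row=4, col=4), (row=5, col=5), (row=6, col=4), (row=7, col=3), (row=8, col=0), (row=8, col=2), (row=9, col=1)
  Distance 7: (row=0, col=3), (row=1, col=4), (row=2, col=5), (row=4, col=5), (row=6, col=5), (row=7, col=4), (row=8, col=3), (row=9, col=0)
  Distance 8: (row=0, col=4), (row=1, col=5), (row=2, col=6), (row=4, col=6), (row=6, col=6), (row=7, col=5), (row=8, col=4), (row=9, col=3)
  Distance 9: (row=0, col=5), (row=1, col=6), (row=2, col=7), (row=3, col=6), (row=4, col=7), (row=6, col=7), (row=7, col=6), (row=8, col=5), (row=9, col=4)
  Distance 10: (row=0, col=6), (row=1, col=7), (row=2, col=8), (row=3, col=7), (row=4, col=8), (row=5, col=7), (row=6, col=8), (row=7, col=7), (row=8, col=6), (row=9, col=5)
  Distance 11: (row=0, col=7), (row=1, col=8), (row=2, col=9), (row=3, col=8), (row=4, col=9), (row=5, col=8), (row=6, col=9), (row=7, col=8), (row=8, col=7), (row=9, col=6)
  Distance 12: (row=3, col=9), (row=5, col=9), (row=7, col=9), (row=8, col=8)
  Distance 13: (row=8, col=9), (row=9, col=8)
  Distance 14: (row=9, col=9)
Total reachable: 88 (grid has 89 open cells total)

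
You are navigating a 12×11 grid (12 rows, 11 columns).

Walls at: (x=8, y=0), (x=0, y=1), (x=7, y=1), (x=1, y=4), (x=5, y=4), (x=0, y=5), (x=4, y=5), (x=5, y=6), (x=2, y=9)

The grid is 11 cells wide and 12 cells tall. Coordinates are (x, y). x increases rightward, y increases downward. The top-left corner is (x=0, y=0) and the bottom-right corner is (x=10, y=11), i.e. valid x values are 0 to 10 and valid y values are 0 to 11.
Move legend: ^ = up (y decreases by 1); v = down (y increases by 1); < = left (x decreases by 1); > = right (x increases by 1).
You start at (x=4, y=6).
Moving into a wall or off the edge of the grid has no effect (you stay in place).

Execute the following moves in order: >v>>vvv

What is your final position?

Start: (x=4, y=6)
  > (right): blocked, stay at (x=4, y=6)
  v (down): (x=4, y=6) -> (x=4, y=7)
  > (right): (x=4, y=7) -> (x=5, y=7)
  > (right): (x=5, y=7) -> (x=6, y=7)
  v (down): (x=6, y=7) -> (x=6, y=8)
  v (down): (x=6, y=8) -> (x=6, y=9)
  v (down): (x=6, y=9) -> (x=6, y=10)
Final: (x=6, y=10)

Answer: Final position: (x=6, y=10)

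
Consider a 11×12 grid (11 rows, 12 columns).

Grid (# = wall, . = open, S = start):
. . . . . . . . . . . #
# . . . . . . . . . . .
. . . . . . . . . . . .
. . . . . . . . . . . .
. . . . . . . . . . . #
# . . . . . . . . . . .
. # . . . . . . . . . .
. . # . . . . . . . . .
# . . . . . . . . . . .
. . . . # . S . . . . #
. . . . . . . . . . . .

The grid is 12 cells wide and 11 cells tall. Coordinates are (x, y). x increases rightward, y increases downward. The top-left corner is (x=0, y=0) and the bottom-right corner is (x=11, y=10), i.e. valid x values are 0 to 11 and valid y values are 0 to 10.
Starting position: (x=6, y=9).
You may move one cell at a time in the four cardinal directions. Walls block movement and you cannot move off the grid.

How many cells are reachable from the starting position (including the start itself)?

BFS flood-fill from (x=6, y=9):
  Distance 0: (x=6, y=9)
  Distance 1: (x=6, y=8), (x=5, y=9), (x=7, y=9), (x=6, y=10)
  Distance 2: (x=6, y=7), (x=5, y=8), (x=7, y=8), (x=8, y=9), (x=5, y=10), (x=7, y=10)
  Distance 3: (x=6, y=6), (x=5, y=7), (x=7, y=7), (x=4, y=8), (x=8, y=8), (x=9, y=9), (x=4, y=10), (x=8, y=10)
  Distance 4: (x=6, y=5), (x=5, y=6), (x=7, y=6), (x=4, y=7), (x=8, y=7), (x=3, y=8), (x=9, y=8), (x=10, y=9), (x=3, y=10), (x=9, y=10)
  Distance 5: (x=6, y=4), (x=5, y=5), (x=7, y=5), (x=4, y=6), (x=8, y=6), (x=3, y=7), (x=9, y=7), (x=2, y=8), (x=10, y=8), (x=3, y=9), (x=2, y=10), (x=10, y=10)
  Distance 6: (x=6, y=3), (x=5, y=4), (x=7, y=4), (x=4, y=5), (x=8, y=5), (x=3, y=6), (x=9, y=6), (x=10, y=7), (x=1, y=8), (x=11, y=8), (x=2, y=9), (x=1, y=10), (x=11, y=10)
  Distance 7: (x=6, y=2), (x=5, y=3), (x=7, y=3), (x=4, y=4), (x=8, y=4), (x=3, y=5), (x=9, y=5), (x=2, y=6), (x=10, y=6), (x=1, y=7), (x=11, y=7), (x=1, y=9), (x=0, y=10)
  Distance 8: (x=6, y=1), (x=5, y=2), (x=7, y=2), (x=4, y=3), (x=8, y=3), (x=3, y=4), (x=9, y=4), (x=2, y=5), (x=10, y=5), (x=11, y=6), (x=0, y=7), (x=0, y=9)
  Distance 9: (x=6, y=0), (x=5, y=1), (x=7, y=1), (x=4, y=2), (x=8, y=2), (x=3, y=3), (x=9, y=3), (x=2, y=4), (x=10, y=4), (x=1, y=5), (x=11, y=5), (x=0, y=6)
  Distance 10: (x=5, y=0), (x=7, y=0), (x=4, y=1), (x=8, y=1), (x=3, y=2), (x=9, y=2), (x=2, y=3), (x=10, y=3), (x=1, y=4)
  Distance 11: (x=4, y=0), (x=8, y=0), (x=3, y=1), (x=9, y=1), (x=2, y=2), (x=10, y=2), (x=1, y=3), (x=11, y=3), (x=0, y=4)
  Distance 12: (x=3, y=0), (x=9, y=0), (x=2, y=1), (x=10, y=1), (x=1, y=2), (x=11, y=2), (x=0, y=3)
  Distance 13: (x=2, y=0), (x=10, y=0), (x=1, y=1), (x=11, y=1), (x=0, y=2)
  Distance 14: (x=1, y=0)
  Distance 15: (x=0, y=0)
Total reachable: 123 (grid has 123 open cells total)

Answer: Reachable cells: 123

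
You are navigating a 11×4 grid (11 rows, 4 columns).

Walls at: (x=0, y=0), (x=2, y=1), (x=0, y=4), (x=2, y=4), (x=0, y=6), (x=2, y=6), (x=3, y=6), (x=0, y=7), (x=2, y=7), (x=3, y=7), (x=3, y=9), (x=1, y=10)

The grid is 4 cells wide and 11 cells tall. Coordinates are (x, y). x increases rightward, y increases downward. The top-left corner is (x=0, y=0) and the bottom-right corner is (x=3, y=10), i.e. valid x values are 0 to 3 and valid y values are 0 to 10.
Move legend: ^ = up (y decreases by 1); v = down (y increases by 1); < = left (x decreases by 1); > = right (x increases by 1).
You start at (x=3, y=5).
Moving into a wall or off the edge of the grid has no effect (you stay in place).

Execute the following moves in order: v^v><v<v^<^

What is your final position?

Answer: Final position: (x=0, y=5)

Derivation:
Start: (x=3, y=5)
  v (down): blocked, stay at (x=3, y=5)
  ^ (up): (x=3, y=5) -> (x=3, y=4)
  v (down): (x=3, y=4) -> (x=3, y=5)
  > (right): blocked, stay at (x=3, y=5)
  < (left): (x=3, y=5) -> (x=2, y=5)
  v (down): blocked, stay at (x=2, y=5)
  < (left): (x=2, y=5) -> (x=1, y=5)
  v (down): (x=1, y=5) -> (x=1, y=6)
  ^ (up): (x=1, y=6) -> (x=1, y=5)
  < (left): (x=1, y=5) -> (x=0, y=5)
  ^ (up): blocked, stay at (x=0, y=5)
Final: (x=0, y=5)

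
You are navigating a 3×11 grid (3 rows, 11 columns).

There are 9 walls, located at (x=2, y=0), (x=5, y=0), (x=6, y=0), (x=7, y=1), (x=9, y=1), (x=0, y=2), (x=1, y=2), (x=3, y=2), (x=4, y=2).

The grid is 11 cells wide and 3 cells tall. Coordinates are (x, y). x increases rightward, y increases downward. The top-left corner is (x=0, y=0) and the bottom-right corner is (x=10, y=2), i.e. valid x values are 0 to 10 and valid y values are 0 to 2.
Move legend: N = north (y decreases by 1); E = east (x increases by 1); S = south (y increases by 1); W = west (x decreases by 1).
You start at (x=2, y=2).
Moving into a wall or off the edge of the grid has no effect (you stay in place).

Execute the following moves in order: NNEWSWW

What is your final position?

Start: (x=2, y=2)
  N (north): (x=2, y=2) -> (x=2, y=1)
  N (north): blocked, stay at (x=2, y=1)
  E (east): (x=2, y=1) -> (x=3, y=1)
  W (west): (x=3, y=1) -> (x=2, y=1)
  S (south): (x=2, y=1) -> (x=2, y=2)
  W (west): blocked, stay at (x=2, y=2)
  W (west): blocked, stay at (x=2, y=2)
Final: (x=2, y=2)

Answer: Final position: (x=2, y=2)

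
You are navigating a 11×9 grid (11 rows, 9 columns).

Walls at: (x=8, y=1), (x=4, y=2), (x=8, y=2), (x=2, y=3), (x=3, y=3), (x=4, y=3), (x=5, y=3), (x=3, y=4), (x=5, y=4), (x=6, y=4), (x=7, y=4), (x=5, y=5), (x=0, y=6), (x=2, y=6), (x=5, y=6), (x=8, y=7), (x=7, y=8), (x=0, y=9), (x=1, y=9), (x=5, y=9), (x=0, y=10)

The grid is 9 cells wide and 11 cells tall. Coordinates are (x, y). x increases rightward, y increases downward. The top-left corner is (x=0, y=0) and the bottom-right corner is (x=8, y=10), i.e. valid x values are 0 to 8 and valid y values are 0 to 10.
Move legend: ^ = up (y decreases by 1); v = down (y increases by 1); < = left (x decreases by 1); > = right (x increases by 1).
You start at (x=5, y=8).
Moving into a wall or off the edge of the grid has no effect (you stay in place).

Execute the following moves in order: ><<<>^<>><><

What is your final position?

Start: (x=5, y=8)
  > (right): (x=5, y=8) -> (x=6, y=8)
  < (left): (x=6, y=8) -> (x=5, y=8)
  < (left): (x=5, y=8) -> (x=4, y=8)
  < (left): (x=4, y=8) -> (x=3, y=8)
  > (right): (x=3, y=8) -> (x=4, y=8)
  ^ (up): (x=4, y=8) -> (x=4, y=7)
  < (left): (x=4, y=7) -> (x=3, y=7)
  > (right): (x=3, y=7) -> (x=4, y=7)
  > (right): (x=4, y=7) -> (x=5, y=7)
  < (left): (x=5, y=7) -> (x=4, y=7)
  > (right): (x=4, y=7) -> (x=5, y=7)
  < (left): (x=5, y=7) -> (x=4, y=7)
Final: (x=4, y=7)

Answer: Final position: (x=4, y=7)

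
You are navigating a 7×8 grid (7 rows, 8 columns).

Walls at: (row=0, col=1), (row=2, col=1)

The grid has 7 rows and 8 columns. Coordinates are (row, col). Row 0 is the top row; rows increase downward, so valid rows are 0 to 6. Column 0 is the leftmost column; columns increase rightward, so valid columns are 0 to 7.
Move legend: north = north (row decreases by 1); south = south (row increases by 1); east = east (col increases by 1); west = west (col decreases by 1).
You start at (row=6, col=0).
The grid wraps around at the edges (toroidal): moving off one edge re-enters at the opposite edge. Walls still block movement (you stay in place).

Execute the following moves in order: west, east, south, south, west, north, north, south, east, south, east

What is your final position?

Start: (row=6, col=0)
  west (west): (row=6, col=0) -> (row=6, col=7)
  east (east): (row=6, col=7) -> (row=6, col=0)
  south (south): (row=6, col=0) -> (row=0, col=0)
  south (south): (row=0, col=0) -> (row=1, col=0)
  west (west): (row=1, col=0) -> (row=1, col=7)
  north (north): (row=1, col=7) -> (row=0, col=7)
  north (north): (row=0, col=7) -> (row=6, col=7)
  south (south): (row=6, col=7) -> (row=0, col=7)
  east (east): (row=0, col=7) -> (row=0, col=0)
  south (south): (row=0, col=0) -> (row=1, col=0)
  east (east): (row=1, col=0) -> (row=1, col=1)
Final: (row=1, col=1)

Answer: Final position: (row=1, col=1)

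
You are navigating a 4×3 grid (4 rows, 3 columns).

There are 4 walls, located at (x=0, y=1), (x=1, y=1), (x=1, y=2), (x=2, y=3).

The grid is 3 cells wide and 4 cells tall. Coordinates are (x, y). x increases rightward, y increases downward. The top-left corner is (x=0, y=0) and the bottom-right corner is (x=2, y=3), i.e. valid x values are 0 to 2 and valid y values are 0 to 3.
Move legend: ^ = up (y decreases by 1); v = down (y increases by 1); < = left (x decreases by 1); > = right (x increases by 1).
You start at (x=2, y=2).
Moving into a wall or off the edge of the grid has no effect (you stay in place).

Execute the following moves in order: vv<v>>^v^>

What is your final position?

Answer: Final position: (x=2, y=1)

Derivation:
Start: (x=2, y=2)
  v (down): blocked, stay at (x=2, y=2)
  v (down): blocked, stay at (x=2, y=2)
  < (left): blocked, stay at (x=2, y=2)
  v (down): blocked, stay at (x=2, y=2)
  > (right): blocked, stay at (x=2, y=2)
  > (right): blocked, stay at (x=2, y=2)
  ^ (up): (x=2, y=2) -> (x=2, y=1)
  v (down): (x=2, y=1) -> (x=2, y=2)
  ^ (up): (x=2, y=2) -> (x=2, y=1)
  > (right): blocked, stay at (x=2, y=1)
Final: (x=2, y=1)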